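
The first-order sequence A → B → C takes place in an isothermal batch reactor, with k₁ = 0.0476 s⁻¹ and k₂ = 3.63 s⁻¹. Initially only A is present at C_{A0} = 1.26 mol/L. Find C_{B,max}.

0.0156 mol/L

For a first-order series the maximum intermediate yield is C_{B,max}/C_{A0} = (k₁/k₂)^[k₂/(k₂−k₁)].
= (0.0476/3.63)^(3.63/(3.63−0.0476)) = (0.01311)^(1.013) = 0.01238.
C_{B,max} = 0.01238×1.26 = 0.0156 mol/L.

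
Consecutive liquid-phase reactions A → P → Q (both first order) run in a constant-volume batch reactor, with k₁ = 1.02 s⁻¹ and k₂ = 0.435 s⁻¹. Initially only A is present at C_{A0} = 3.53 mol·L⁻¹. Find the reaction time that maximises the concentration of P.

1.46 s

Setting dC_P/dt = 0 gives t_opt = ln(k₂/k₁)/(k₂−k₁).
= ln(0.435/1.02)/(0.435−1.02) = ln(0.4265)/-0.5850 = -0.8522/-0.5850 = 1.46 s.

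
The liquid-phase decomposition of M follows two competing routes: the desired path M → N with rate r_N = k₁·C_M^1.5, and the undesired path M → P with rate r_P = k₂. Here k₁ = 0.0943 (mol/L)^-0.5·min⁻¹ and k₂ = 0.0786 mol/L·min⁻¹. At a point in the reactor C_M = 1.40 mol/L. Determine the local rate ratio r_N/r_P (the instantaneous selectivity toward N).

S_{N/P} = r_N/r_P = (k₁·C_M^1.5)/(k₂) = (k₁/k₂)·C_M^1.5.
= (0.0943×1.400^1.5) / (0.0786) = 0.1562/0.07860 = 1.99.

1.99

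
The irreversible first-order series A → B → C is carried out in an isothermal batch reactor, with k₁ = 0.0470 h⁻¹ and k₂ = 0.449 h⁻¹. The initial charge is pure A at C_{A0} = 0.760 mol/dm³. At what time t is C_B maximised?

Setting dC_B/dt = 0 gives t_opt = ln(k₂/k₁)/(k₂−k₁).
= ln(0.449/0.0470)/(0.449−0.0470) = ln(9.553)/0.4020 = 2.257/0.4020 = 5.61 h.

5.61 h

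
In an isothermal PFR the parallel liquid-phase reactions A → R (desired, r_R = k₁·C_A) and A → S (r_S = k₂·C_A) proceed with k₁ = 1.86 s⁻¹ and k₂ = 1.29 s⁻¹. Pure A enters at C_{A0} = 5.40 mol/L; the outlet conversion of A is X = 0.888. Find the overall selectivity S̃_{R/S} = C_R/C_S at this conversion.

1.44

C_A = C_{A0}(1−X) = 0.6048 mol/L.
Both paths are first order in A, so the instantaneous fraction to R is constant: dC_R/d(−C_A) = k₁/(k₁+k₂) = 0.5905.
C_R = 0.5905·(C_{A0}−C_A) = 0.5905×4.795 = 2.83 mol/L.
C_S = (C_{A0}−C_A)−C_R = 1.964 mol/L; S̃_{R/S} = 2.831/1.964 = 1.44.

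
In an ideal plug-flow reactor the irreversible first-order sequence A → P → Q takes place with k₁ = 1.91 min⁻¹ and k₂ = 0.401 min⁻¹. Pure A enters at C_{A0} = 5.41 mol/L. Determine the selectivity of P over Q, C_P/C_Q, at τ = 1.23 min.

2.58

Solving the coupled first-order balances gives C_P(τ) = [k₁/(k₂−k₁)]·C_{A0}·(e^(−k₁τ) − e^(−k₂τ)).
e^(−k₁τ) = e^(−1.91×1.23) = e^(−2.349) = 0.09544; e^(−k₂τ) = e^(−0.4932) = 0.6107.
C_P = 1.91×5.41/(0.401−1.91) × (0.09544−0.6107) = (-6.848)×(-0.5152) = 3.528 mol/L.
C_A = C_{A0}e^(−k₁τ) = 0.5163 mol/L, so C_Q = C_{A0}−C_A−C_P = 1.366 mol/L; C_P/C_Q = 2.58.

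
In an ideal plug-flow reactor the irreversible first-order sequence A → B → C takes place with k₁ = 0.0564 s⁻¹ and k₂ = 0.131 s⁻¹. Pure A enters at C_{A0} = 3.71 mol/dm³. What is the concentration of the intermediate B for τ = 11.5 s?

For first-order series with pure A initially, C_B(τ) = k₁C_{A0}/(k₂−k₁)·(e^(−k₁τ) − e^(−k₂τ)).
e^(−k₁τ) = e^(−0.0564×11.5) = e^(−0.6486) = 0.5228; e^(−k₂τ) = e^(−1.506) = 0.2217.
C_B = 0.0564×3.71/(0.131−0.0564) × (0.5228−0.2217) = 2.805×0.3011 = 0.8445 mol/dm³.

0.845 mol/dm³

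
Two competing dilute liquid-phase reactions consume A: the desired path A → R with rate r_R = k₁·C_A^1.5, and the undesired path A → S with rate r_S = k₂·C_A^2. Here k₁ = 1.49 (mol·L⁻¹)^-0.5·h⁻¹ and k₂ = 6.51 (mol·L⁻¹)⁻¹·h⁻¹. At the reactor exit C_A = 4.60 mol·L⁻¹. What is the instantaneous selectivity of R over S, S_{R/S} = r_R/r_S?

S_{R/S} = r_R/r_S = (k₁·C_A^1.5)/(k₂·C_A^2) = (k₁/k₂)·C_A^-0.5.
= (1.49×4.600^1.5) / (6.51×4.600^2) = 14.70/137.8 = 0.107.

0.107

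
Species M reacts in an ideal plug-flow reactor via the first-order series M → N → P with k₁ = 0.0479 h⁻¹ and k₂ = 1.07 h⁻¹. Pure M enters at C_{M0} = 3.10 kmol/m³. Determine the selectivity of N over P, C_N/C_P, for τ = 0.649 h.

2.57

For first-order series with pure M initially, C_N(τ) = k₁C_{M0}/(k₂−k₁)·(e^(−k₁τ) − e^(−k₂τ)).
e^(−k₁τ) = e^(−0.0479×0.649) = e^(−0.03109) = 0.9694; e^(−k₂τ) = e^(−0.6944) = 0.4994.
C_N = 0.0479×3.10/(1.07−0.0479) × (0.9694−0.4994) = 0.1453×0.4700 = 0.06829 kmol/m³.
C_M = C_{M0}e^(−k₁τ) = 3.005 kmol/m³, so C_P = C_{M0}−C_M−C_N = 0.02660 kmol/m³; C_N/C_P = 2.57.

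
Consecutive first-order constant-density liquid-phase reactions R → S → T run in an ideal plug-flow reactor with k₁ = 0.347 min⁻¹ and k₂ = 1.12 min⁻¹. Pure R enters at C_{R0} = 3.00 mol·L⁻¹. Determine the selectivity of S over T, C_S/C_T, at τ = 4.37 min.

0.139

Solving the coupled first-order balances gives C_S(τ) = [k₁/(k₂−k₁)]·C_{R0}·(e^(−k₁τ) − e^(−k₂τ)).
e^(−k₁τ) = e^(−0.347×4.37) = e^(−1.516) = 0.2195; e^(−k₂τ) = e^(−4.894) = 0.007488.
C_S = 0.347×3.00/(1.12−0.347) × (0.2195−0.007488) = 1.347×0.2120 = 0.2855 mol·L⁻¹.
C_R = C_{R0}e^(−k₁τ) = 0.6585 mol·L⁻¹, so C_T = C_{R0}−C_R−C_S = 2.056 mol·L⁻¹; C_S/C_T = 0.139.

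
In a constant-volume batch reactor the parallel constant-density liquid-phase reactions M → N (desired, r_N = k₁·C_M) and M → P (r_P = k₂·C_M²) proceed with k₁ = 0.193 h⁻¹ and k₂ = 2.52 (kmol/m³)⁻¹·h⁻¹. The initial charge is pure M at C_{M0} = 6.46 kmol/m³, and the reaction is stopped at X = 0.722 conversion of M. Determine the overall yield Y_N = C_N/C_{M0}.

0.0148

C_M = C_{M0}(1−X) = 1.796 kmol/m³.
Along a PFR/batch, dC_N/dC_M = −r_N/(r_N+r_P) = −k₁/(k₁+k₂·C_M).
Integrating from C_{M0} to C_M: C_N = (0.193/2.52)·ln[(0.193+2.52·6.46)/(0.193+2.52·1.80)] = 0.07659·ln(16.47/4.719) = 0.09575 kmol/m³.
Y_N = C_N/C_{M0} = 0.09575/6.46 = 0.0148.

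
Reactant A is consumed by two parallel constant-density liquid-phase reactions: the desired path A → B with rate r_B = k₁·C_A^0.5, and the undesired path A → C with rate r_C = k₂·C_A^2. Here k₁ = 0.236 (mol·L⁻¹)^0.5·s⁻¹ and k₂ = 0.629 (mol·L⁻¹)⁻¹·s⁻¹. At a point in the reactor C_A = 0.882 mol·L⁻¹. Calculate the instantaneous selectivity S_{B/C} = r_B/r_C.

0.453

S_{B/C} = r_B/r_C = (k₁·C_A^0.5)/(k₂·C_A^2) = (k₁/k₂)·C_A^-1.5.
= (0.236×0.8820^0.5) / (0.629×0.8820^2) = 0.2216/0.4893 = 0.453.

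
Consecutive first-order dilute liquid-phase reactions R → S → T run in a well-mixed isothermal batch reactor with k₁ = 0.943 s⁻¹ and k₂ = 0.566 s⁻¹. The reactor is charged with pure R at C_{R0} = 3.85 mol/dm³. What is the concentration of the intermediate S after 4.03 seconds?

0.769 mol/dm³

For first-order series with pure R initially, C_S(t) = k₁C_{R0}/(k₂−k₁)·(e^(−k₁t) − e^(−k₂t)).
e^(−k₁t) = e^(−0.943×4.03) = e^(−3.800) = 0.02236; e^(−k₂t) = e^(−2.281) = 0.1022.
C_S = 0.943×3.85/(0.566−0.943) × (0.02236−0.1022) = (-9.630)×(-0.07982) = 0.7687 mol/dm³.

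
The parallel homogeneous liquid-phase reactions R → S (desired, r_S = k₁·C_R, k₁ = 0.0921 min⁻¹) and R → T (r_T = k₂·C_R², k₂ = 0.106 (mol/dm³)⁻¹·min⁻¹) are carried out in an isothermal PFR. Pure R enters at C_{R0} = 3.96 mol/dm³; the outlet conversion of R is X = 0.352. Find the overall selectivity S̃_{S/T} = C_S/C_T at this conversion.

0.270

C_R = C_{R0}(1−X) = 2.566 mol/dm³.
Along a PFR/batch, dC_S/dC_R = −r_S/(r_S+r_T) = −k₁/(k₁+k₂·C_R).
Integrating from C_{R0} to C_R: C_S = (0.0921/0.106)·ln[(0.0921+0.106·3.96)/(0.0921+0.106·2.57)] = 0.8689·ln(0.5119/0.3641) = 0.2959 mol/dm³.
C_T = (C_{R0}−C_R)−C_S = 1.098 mol/dm³; S̃_{S/T} = 0.2959/1.098 = 0.270.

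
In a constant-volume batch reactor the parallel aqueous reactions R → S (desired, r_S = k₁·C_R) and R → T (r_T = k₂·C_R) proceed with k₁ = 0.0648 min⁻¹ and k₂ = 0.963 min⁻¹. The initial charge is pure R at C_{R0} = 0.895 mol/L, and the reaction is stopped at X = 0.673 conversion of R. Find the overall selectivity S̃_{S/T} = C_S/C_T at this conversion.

C_R = C_{R0}(1−X) = 0.2927 mol/L.
Both paths are first order in R, so the instantaneous fraction to S is constant: dC_S/d(−C_R) = k₁/(k₁+k₂) = 0.06305.
C_S = 0.06305·(C_{R0}−C_R) = 0.06305×0.6023 = 0.0380 mol/L.
C_T = (C_{R0}−C_R)−C_S = 0.5644 mol/L; S̃_{S/T} = 0.03798/0.5644 = 0.0673.

0.0673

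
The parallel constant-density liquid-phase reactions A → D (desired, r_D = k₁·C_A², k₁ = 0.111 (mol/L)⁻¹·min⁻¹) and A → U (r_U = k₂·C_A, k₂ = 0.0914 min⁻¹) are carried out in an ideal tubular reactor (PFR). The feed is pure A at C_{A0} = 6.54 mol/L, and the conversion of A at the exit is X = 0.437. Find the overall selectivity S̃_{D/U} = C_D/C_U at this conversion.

C_A = C_{A0}(1−X) = 3.682 mol/L.
Along a PFR/batch, dC_U/dC_A = −r_U/(r_D+r_U) = −k₂/(k₂+k₁·C_A).
Integrating from C_{A0} to C_A: C_U = (0.0914/0.111)·ln[(0.0914+0.111·6.54)/(0.0914+0.111·3.68)] = 0.8234·ln(0.8173/0.5001) = 0.4045 mol/L.
Then C_D = (C_{A0}−C_A) − C_U = 2.858 − 0.4045 = 2.453 mol/L.
S̃_{D/U} = C_D/C_U = 2.453/0.4045 = 6.07.

6.07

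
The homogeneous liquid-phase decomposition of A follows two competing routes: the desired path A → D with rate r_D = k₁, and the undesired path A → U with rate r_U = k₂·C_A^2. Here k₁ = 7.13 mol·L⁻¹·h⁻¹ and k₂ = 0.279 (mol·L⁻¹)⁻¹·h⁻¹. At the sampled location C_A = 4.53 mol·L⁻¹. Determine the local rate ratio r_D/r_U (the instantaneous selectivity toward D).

1.25

S_{D/U} = r_D/r_U = (k₁)/(k₂·C_A^2) = (k₁/k₂)·C_A^-2.
= (7.13) / (0.279×4.530^2) = 7.130/5.725 = 1.25.
The undesired path is higher order in A, so low C_A (CSTR or dilute feed) favours D.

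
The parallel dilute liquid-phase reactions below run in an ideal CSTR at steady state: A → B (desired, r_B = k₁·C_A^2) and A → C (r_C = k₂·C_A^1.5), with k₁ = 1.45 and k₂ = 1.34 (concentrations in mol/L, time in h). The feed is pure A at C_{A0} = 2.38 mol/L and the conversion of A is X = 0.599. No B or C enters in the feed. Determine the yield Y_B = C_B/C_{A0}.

0.308

Exit C_A = C_{A0}(1−X) = 2.38×0.401 = 0.9544 mol/L.
In a CSTR the entire volume is at exit conditions, so r_B = 1.45×0.9544^2 = 1.321 and r_C = 1.34×0.9544^1.5 = 1.249.
Fraction of consumed A going to B: r_B/(r_B+r_C) = 0.5139.
C_B = 0.5139·C_{A0}·X = 0.5139×2.38×0.599 = 0.733 mol/L; Y_B = C_B/C_{A0} = 0.308.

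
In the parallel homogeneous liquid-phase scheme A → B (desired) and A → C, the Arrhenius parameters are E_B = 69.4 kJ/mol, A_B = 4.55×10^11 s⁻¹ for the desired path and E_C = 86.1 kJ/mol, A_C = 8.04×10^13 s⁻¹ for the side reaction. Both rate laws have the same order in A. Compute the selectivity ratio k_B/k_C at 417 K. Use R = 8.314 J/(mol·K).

0.699

Since both paths have the same order in A, the concentration cancels and S_{B/C} = k_B/k_C = (A_B/A_C)·exp[(E_C−E_B)/(RT)].
(E_C−E_B)/(RT) = (86.1−69.4)×10³/(8.314×417) = 16700/3467 = 4.817.
k_B/k_C = (4.55×10^11/8.04×10^13)·exp(4.817) = 0.005659 × 123.6 = 0.699.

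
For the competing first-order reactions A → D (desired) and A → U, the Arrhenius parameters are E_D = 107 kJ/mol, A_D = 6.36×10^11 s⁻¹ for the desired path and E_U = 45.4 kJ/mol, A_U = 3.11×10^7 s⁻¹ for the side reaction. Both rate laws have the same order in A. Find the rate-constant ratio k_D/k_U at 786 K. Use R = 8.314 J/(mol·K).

Since both paths have the same order in A, the concentration cancels and S_{D/U} = k_D/k_U = (A_D/A_U)·exp[(E_U−E_D)/(RT)].
(E_U−E_D)/(RT) = (45.4−107)×10³/(8.314×786) = -61600/6535 = -9.426.
k_D/k_U = (6.36×10^11/3.11×10^7)·exp(-9.426) = 20450 × 8.056×10^-5 = 1.65.

1.65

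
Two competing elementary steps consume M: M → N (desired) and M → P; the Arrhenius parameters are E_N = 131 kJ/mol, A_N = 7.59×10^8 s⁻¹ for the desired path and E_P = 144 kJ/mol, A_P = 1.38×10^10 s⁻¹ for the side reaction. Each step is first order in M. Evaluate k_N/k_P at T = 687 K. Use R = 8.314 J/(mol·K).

0.536

k_N/k_P = (A_N/A_P)·exp[−(E_N−E_P)/(RT)] = (A_N/A_P)·exp[(E_P−E_N)/(RT)].
(E_P−E_N)/(RT) = (144−131)×10³/(8.314×687) = 13000/5712 = 2.276.
k_N/k_P = (7.59×10^8/1.38×10^10)·exp(2.276) = 0.05500 × 9.738 = 0.536.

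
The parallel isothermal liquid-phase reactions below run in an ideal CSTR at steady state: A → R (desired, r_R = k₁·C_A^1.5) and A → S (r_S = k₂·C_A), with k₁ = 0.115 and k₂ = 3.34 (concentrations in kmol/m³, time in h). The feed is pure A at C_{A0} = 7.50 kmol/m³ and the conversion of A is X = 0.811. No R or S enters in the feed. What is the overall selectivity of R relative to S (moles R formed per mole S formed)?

0.0410

Exit C_A = C_{A0}(1−X) = 7.50×0.189 = 1.417 kmol/m³.
A CSTR operates uniformly at the exit composition, giving r_R = 0.1941 and r_S = 4.734 (each k·C_A^n at C_A = 1.417).
Overall selectivity = C_R/C_S = r_Rτ/(r_Sτ) = r_R/r_S = 0.0410.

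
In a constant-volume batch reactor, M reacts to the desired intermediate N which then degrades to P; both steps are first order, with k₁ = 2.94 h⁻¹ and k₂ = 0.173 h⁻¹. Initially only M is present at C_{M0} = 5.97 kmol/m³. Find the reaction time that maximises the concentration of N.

1.02 h

For first-order series the maximum of C_N occurs at t_opt = ln(k₂/k₁)/(k₂−k₁).
= ln(0.173/2.94)/(0.173−2.94) = ln(0.05884)/-2.767 = -2.833/-2.767 = 1.02 h.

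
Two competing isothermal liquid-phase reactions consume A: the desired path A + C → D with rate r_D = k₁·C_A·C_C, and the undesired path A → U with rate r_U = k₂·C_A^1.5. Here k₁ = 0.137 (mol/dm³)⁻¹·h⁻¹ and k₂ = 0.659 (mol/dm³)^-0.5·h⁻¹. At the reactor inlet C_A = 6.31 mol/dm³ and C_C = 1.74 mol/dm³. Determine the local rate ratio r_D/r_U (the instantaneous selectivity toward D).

S_{D/U} = r_D/r_U = (k₁·C_A·C_C)/(k₂·C_A^1.5) = (k₁/k₂)·C_A^-0.5·C_C.
= (0.137×6.310×1.740) / (0.659×6.310^1.5) = 1.504/10.45 = 0.144.
The undesired path is higher order in A, so low C_A (CSTR or dilute feed) favours D.

0.144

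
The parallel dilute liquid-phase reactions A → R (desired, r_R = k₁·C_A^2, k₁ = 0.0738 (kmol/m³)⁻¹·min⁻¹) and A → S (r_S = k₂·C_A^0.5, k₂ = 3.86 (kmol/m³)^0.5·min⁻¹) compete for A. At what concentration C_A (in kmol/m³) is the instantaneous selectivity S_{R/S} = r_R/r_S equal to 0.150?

3.95 kmol/m³

S_{R/S} = (k₁/k₂)·C_A^1.5 ⇒ C_A = (S·k₂/k₁)^(1/1.5).
= (0.150×3.86/0.0738)^(0.6667) = (7.846)^(0.6667) = 3.95 kmol/m³.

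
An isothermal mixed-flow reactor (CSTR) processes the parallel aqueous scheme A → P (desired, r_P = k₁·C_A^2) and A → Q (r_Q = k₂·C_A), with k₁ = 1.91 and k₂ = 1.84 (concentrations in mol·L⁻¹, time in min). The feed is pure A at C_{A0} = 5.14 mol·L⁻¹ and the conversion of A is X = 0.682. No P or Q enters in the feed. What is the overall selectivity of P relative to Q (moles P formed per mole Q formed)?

1.70

Exit C_A = C_{A0}(1−X) = 5.14×0.318 = 1.635 mol·L⁻¹.
A CSTR operates uniformly at the exit composition, giving r_P = 5.103 and r_Q = 3.008 (each k·C_A^n at C_A = 1.635).
Overall selectivity = C_P/C_Q = r_Pτ/(r_Qτ) = r_P/r_Q = 1.70.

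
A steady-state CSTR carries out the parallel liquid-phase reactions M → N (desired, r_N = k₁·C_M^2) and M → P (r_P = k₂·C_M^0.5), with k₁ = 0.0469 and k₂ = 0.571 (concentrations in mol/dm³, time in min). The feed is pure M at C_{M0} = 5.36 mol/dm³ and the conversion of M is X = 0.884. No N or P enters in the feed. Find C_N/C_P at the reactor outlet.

Exit C_M = C_{M0}(1−X) = 5.36×0.116 = 0.6218 mol/dm³.
A CSTR operates uniformly at the exit composition, giving r_N = 0.01813 and r_P = 0.4502 (each k·C_M^n at C_M = 0.6218).
Overall selectivity = C_N/C_P = r_Nτ/(r_Pτ) = r_N/r_P = 0.0403.

0.0403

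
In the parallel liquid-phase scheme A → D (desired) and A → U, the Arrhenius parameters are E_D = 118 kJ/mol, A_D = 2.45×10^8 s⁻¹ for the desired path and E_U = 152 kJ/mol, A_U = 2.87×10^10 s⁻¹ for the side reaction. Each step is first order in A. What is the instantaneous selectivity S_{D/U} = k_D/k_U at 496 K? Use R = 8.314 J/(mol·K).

With equal orders, S_{D/U} = k_D/k_U = (A_D/A_U)·exp[(E_U−E_D)/(RT)].
(E_U−E_D)/(RT) = (152−118)×10³/(8.314×496) = 34000/4124 = 8.245.
k_D/k_U = (2.45×10^8/2.87×10^10)·exp(8.245) = 0.008537 × 3808 = 32.5.

32.5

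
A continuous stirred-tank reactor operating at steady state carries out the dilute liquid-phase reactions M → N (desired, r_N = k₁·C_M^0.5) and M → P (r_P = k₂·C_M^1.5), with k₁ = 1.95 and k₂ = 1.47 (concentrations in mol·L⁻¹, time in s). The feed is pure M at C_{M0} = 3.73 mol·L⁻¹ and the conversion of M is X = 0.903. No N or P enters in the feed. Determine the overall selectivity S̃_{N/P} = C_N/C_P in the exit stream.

Exit C_M = C_{M0}(1−X) = 3.73×0.0970 = 0.3618 mol·L⁻¹.
Rates in a CSTR are evaluated at the outlet concentration: r_N = 1.95×0.3618^0.5 = 1.173, r_P = 1.47×0.3618^1.5 = 0.3199.
Overall selectivity = C_N/C_P = r_Nτ/(r_Pτ) = r_N/r_P = 3.67.

3.67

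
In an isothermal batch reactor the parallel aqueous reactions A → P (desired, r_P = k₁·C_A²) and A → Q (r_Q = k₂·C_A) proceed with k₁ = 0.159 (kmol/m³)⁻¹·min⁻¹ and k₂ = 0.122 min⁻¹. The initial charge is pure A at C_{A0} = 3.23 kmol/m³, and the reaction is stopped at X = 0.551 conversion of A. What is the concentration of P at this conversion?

1.33 kmol/m³

C_A = C_{A0}(1−X) = 1.450 kmol/m³.
Along a PFR/batch, dC_Q/dC_A = −r_Q/(r_P+r_Q) = −k₂/(k₂+k₁·C_A).
Integrating from C_{A0} to C_A: C_Q = (0.122/0.159)·ln[(0.122+0.159·3.23)/(0.122+0.159·1.45)] = 0.7673·ln(0.6356/0.3526) = 0.4521 kmol/m³.
Then C_P = (C_{A0}−C_A) − C_Q = 1.780 − 0.4521 = 1.328 kmol/m³.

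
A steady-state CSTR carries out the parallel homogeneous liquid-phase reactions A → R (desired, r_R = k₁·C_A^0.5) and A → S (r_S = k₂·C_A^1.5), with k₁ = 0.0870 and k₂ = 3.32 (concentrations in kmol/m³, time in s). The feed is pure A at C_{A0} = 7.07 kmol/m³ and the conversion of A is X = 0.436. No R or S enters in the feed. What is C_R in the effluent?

Exit C_A = C_{A0}(1−X) = 7.07×0.564 = 3.987 kmol/m³.
Rates in a CSTR are evaluated at the outlet concentration: r_R = 0.0870×3.987^0.5 = 0.1737, r_S = 3.32×3.987^1.5 = 26.44.
Fraction of consumed A going to R: r_R/(r_R+r_S) = 0.006529.
C_R = 0.006529·C_{A0}·X = 0.006529×7.07×0.436 = 0.0201 kmol/m³.

0.0201 kmol/m³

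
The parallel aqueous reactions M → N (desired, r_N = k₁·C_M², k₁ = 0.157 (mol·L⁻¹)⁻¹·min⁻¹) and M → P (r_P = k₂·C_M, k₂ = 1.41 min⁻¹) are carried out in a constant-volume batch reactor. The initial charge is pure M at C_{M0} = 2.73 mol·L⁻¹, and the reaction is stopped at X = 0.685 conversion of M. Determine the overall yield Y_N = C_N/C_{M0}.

0.113

C_M = C_{M0}(1−X) = 0.8599 mol·L⁻¹.
Along a PFR/batch, dC_P/dC_M = −r_P/(r_N+r_P) = −k₂/(k₂+k₁·C_M).
Integrating from C_{M0} to C_M: C_P = (1.41/0.157)·ln[(1.41+0.157·2.73)/(1.41+0.157·0.860)] = 8.981·ln(1.839/1.545) = 1.562 mol·L⁻¹.
Then C_N = (C_{M0}−C_M) − C_P = 1.870 − 1.562 = 0.3076 mol·L⁻¹.
Y_N = C_N/C_{M0} = 0.3076/2.73 = 0.113.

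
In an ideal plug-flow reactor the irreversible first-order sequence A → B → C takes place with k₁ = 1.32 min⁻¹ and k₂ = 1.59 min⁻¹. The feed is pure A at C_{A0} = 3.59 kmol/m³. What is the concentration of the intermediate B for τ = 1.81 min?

Solving the coupled first-order balances gives C_B(τ) = [k₁/(k₂−k₁)]·C_{A0}·(e^(−k₁τ) − e^(−k₂τ)).
e^(−k₁τ) = e^(−1.32×1.81) = e^(−2.389) = 0.09170; e^(−k₂τ) = e^(−2.878) = 0.05625.
C_B = 1.32×3.59/(1.59−1.32) × (0.09170−0.05625) = 17.55×0.03545 = 0.6222 kmol/m³.

0.622 kmol/m³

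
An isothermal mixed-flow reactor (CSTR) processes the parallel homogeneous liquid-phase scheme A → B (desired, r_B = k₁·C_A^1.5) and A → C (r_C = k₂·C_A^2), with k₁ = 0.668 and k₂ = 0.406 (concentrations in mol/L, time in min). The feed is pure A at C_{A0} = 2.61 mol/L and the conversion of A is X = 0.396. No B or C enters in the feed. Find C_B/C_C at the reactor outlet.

Exit C_A = C_{A0}(1−X) = 2.61×0.604 = 1.576 mol/L.
A CSTR operates uniformly at the exit composition, giving r_B = 1.322 and r_C = 1.009 (each k·C_A^n at C_A = 1.576).
Overall selectivity = C_B/C_C = r_Bτ/(r_Cτ) = r_B/r_C = 1.31.

1.31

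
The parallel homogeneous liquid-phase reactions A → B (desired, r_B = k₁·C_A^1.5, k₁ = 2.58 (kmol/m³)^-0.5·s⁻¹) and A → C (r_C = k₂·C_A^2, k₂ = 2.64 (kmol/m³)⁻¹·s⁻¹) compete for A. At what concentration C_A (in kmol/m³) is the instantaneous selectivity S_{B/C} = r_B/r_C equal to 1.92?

S_{B/C} = (k₁/k₂)·C_A^-0.5 ⇒ C_A = (S·k₂/k₁)^(-2).
= (1.92×2.64/2.58)^(-2) = (1.965)^(-2) = 0.259 kmol/m³.

0.259 kmol/m³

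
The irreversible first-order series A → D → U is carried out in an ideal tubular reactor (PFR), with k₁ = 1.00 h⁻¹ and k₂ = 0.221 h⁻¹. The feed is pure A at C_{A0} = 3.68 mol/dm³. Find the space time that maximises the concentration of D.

For first-order series the maximum of C_D occurs at τ_opt = ln(k₂/k₁)/(k₂−k₁).
= ln(0.221/1.00)/(0.221−1.00) = ln(0.2210)/-0.7790 = -1.510/-0.7790 = 1.94 h.

1.94 h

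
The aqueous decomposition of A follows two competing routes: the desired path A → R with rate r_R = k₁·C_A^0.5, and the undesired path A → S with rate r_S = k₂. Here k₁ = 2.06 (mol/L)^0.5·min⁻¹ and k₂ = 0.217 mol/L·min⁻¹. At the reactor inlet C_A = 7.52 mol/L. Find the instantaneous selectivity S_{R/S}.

26.0

S_{R/S} = r_R/r_S = (k₁·C_A^0.5)/(k₂) = (k₁/k₂)·C_A^0.5.
= (2.06×7.520^0.5) / (0.217) = 5.649/0.2170 = 26.0.
Since the desired path is higher order in A, keeping C_A high (PFR or concentrated feed) favours R.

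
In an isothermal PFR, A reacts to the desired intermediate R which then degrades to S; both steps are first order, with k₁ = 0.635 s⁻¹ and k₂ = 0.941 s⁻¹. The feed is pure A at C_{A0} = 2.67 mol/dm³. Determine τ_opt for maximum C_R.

1.29 s

The intermediate peaks when r₁ = r₂, i.e. k₁e^(−k₁τ) = k₂e^(−k₂τ), giving τ_opt = ln(k₂/k₁)/(k₂−k₁).
= ln(0.941/0.635)/(0.941−0.635) = ln(1.482)/0.3060 = 0.3933/0.3060 = 1.29 s.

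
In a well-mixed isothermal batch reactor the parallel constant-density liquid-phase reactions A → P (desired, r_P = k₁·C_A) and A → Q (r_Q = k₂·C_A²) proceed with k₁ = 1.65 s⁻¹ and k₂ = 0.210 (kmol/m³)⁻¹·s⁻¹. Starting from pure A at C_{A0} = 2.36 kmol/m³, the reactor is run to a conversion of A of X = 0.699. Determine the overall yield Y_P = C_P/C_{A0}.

C_A = C_{A0}(1−X) = 0.7104 kmol/m³.
Along a PFR/batch, dC_P/dC_A = −r_P/(r_P+r_Q) = −k₁/(k₁+k₂·C_A).
Integrating from C_{A0} to C_A: C_P = (1.65/0.210)·ln[(1.65+0.210·2.36)/(1.65+0.210·0.710)] = 7.857·ln(2.146/1.799) = 1.384 kmol/m³.
Y_P = C_P/C_{A0} = 1.384/2.36 = 0.586.

0.586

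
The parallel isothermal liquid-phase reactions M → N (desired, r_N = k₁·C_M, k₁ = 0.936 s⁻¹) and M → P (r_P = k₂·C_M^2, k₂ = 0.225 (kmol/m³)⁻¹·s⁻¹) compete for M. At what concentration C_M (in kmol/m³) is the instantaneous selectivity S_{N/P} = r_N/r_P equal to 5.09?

0.817 kmol/m³

S_{N/P} = (k₁/k₂)·C_M⁻¹ ⇒ C_M = (S·k₂/k₁)^(-1).
= (5.09×0.225/0.936)^(-1) = (1.224)^(-1) = 0.817 kmol/m³.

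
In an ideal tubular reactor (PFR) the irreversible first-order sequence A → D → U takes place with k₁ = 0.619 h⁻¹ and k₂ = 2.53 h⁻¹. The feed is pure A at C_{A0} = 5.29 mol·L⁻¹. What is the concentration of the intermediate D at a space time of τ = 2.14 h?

0.448 mol·L⁻¹

For first-order series with pure A initially, C_D(τ) = k₁C_{A0}/(k₂−k₁)·(e^(−k₁τ) − e^(−k₂τ)).
e^(−k₁τ) = e^(−0.619×2.14) = e^(−1.325) = 0.2659; e^(−k₂τ) = e^(−5.414) = 0.004453.
C_D = 0.619×5.29/(2.53−0.619) × (0.2659−0.004453) = 1.714×0.2614 = 0.4480 mol·L⁻¹.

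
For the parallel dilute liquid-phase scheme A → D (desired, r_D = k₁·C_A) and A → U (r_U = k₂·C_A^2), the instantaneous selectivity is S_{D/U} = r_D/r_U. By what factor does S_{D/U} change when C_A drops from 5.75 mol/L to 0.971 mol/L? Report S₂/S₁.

S_{D/U} = (k₁/k₂)·C_A⁻¹, so S₂/S₁ = (C_{A,2}/C_{A,1})⁻¹.
= 5.75/0.971 = 5.92.

5.92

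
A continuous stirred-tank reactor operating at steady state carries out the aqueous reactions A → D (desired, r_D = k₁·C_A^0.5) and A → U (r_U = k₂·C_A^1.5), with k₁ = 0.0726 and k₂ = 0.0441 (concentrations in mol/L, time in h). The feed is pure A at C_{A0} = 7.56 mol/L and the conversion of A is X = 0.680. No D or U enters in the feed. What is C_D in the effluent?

2.08 mol/L

Exit C_A = C_{A0}(1−X) = 7.56×0.320 = 2.419 mol/L.
In a CSTR the entire volume is at exit conditions, so r_D = 0.0726×2.419^0.5 = 0.1129 and r_U = 0.0441×2.419^1.5 = 0.1659.
Fraction of consumed A going to D: r_D/(r_D+r_U) = 0.4049.
C_D = 0.4049·C_{A0}·X = 0.4049×7.56×0.680 = 2.08 mol/L.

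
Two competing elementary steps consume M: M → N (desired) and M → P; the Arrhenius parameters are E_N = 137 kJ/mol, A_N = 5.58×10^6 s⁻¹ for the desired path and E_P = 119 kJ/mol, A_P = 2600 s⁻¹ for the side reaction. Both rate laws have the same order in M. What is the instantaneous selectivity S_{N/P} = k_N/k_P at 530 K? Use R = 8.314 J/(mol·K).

k_N/k_P = (A_N/A_P)·exp[−(E_N−E_P)/(RT)] = (A_N/A_P)·exp[(E_P−E_N)/(RT)].
(E_P−E_N)/(RT) = (119−137)×10³/(8.314×530) = -18000/4406 = -4.085.
k_N/k_P = (5.58×10^6/2600)·exp(-4.085) = 2146 × 0.01682 = 36.1.

36.1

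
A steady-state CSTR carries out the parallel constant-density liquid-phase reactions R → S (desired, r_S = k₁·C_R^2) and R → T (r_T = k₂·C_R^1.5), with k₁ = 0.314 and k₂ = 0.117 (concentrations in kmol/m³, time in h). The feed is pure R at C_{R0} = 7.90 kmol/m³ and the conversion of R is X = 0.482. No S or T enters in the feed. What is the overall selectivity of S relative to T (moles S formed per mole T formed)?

5.43

Exit C_R = C_{R0}(1−X) = 7.90×0.518 = 4.092 kmol/m³.
In a CSTR the entire volume is at exit conditions, so r_S = 0.314×4.092^2 = 5.258 and r_T = 0.117×4.092^1.5 = 0.9685.
Overall selectivity = C_S/C_T = r_Sτ/(r_Tτ) = r_S/r_T = 5.43.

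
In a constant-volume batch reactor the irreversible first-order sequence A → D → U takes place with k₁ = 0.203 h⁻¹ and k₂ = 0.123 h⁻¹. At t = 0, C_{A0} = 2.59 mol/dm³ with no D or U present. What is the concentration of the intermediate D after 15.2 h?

0.713 mol/dm³

The intermediate concentration in a first-order A→B→C sequence is C_D = k₁C_{A0}(e^(−k₁t) − e^(−k₂t))/(k₂−k₁).
e^(−k₁t) = e^(−0.203×15.2) = e^(−3.086) = 0.04570; e^(−k₂t) = e^(−1.870) = 0.1542.
C_D = 0.203×2.59/(0.123−0.203) × (0.04570−0.1542) = (-6.572)×(-0.1085) = 0.7130 mol/dm³.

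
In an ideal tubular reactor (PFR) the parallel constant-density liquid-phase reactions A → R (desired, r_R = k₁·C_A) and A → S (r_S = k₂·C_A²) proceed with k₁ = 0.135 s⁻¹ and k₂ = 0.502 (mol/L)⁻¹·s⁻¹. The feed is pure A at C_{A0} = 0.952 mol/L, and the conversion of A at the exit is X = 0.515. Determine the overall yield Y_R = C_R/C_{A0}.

0.145

C_A = C_{A0}(1−X) = 0.4617 mol/L.
Along a PFR/batch, dC_R/dC_A = −r_R/(r_R+r_S) = −k₁/(k₁+k₂·C_A).
Integrating from C_{A0} to C_A: C_R = (0.135/0.502)·ln[(0.135+0.502·0.952)/(0.135+0.502·0.462)] = 0.2689·ln(0.6129/0.3668) = 0.1381 mol/L.
Y_R = C_R/C_{A0} = 0.1381/0.952 = 0.145.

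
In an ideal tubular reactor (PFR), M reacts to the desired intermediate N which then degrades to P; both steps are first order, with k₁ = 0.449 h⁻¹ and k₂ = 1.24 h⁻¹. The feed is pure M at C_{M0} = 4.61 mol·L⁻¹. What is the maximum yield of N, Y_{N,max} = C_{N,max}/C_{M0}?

At the optimum, C_{N,max}/C_{M0} = (k₁/k₂)^[k₂/(k₂−k₁)].
= (0.449/1.24)^(1.24/(1.24−0.449)) = (0.3621)^(1.568) = 0.2034.

0.203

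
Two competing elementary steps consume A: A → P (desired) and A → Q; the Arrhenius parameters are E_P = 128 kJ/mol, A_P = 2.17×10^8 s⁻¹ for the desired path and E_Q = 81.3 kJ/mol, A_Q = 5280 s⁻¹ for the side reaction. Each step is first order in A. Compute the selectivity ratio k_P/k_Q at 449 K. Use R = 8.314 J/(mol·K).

k_P/k_Q = (A_P/A_Q)·exp[−(E_P−E_Q)/(RT)] = (A_P/A_Q)·exp[(E_Q−E_P)/(RT)].
(E_Q−E_P)/(RT) = (81.3−128)×10³/(8.314×449) = -46700/3733 = -12.51.
k_P/k_Q = (2.17×10^8/5280)·exp(-12.51) = 41098 × 3.689×10^-6 = 0.152.
Since E_P > E_Q, raising the temperature improves selectivity toward P.

0.152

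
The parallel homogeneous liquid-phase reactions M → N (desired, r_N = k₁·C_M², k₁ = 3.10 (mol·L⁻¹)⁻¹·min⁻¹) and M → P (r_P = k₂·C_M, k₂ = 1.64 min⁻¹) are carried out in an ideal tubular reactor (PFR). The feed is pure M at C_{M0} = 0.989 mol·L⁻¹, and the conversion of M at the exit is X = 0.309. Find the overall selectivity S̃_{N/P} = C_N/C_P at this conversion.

1.57

C_M = C_{M0}(1−X) = 0.6834 mol·L⁻¹.
Along a PFR/batch, dC_P/dC_M = −r_P/(r_N+r_P) = −k₂/(k₂+k₁·C_M).
Integrating from C_{M0} to C_M: C_P = (1.64/3.10)·ln[(1.64+3.10·0.989)/(1.64+3.10·0.683)] = 0.5290·ln(4.706/3.759) = 0.1189 mol·L⁻¹.
Then C_N = (C_{M0}−C_M) − C_P = 0.3056 − 0.1189 = 0.1867 mol·L⁻¹.
S̃_{N/P} = C_N/C_P = 0.1867/0.1189 = 1.57.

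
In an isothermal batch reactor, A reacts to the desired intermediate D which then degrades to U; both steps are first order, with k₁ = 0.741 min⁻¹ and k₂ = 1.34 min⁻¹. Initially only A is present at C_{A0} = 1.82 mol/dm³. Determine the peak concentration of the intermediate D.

Evaluating C_D at t_opt = ln(k₂/k₁)/(k₂−k₁) gives C_{D,max}/C_{A0} = (k₁/k₂)^[k₂/(k₂−k₁)].
= (0.741/1.34)^(1.34/(1.34−0.741)) = (0.5530)^(2.237) = 0.2657.
C_{D,max} = 0.2657×1.82 = 0.484 mol/dm³.

0.484 mol/dm³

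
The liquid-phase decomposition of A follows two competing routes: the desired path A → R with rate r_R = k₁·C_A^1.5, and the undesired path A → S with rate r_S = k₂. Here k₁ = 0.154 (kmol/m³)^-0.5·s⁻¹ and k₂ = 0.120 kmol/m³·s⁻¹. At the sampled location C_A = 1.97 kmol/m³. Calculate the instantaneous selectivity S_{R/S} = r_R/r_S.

3.55

S_{R/S} = r_R/r_S = (k₁·C_A^1.5)/(k₂) = (k₁/k₂)·C_A^1.5.
= (0.154×1.970^1.5) / (0.120) = 0.4258/0.1200 = 3.55.
Since the desired path is higher order in A, keeping C_A high (PFR or concentrated feed) favours R.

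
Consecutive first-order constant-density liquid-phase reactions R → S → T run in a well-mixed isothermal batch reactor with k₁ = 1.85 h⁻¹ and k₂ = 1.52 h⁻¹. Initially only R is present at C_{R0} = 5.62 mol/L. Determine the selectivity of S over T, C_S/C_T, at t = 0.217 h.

5.35

Solving the coupled first-order balances gives C_S(t) = [k₁/(k₂−k₁)]·C_{R0}·(e^(−k₁t) − e^(−k₂t)).
e^(−k₁t) = e^(−1.85×0.217) = e^(−0.4015) = 0.6693; e^(−k₂t) = e^(−0.3298) = 0.7190.
C_S = 1.85×5.62/(1.52−1.85) × (0.6693−0.7190) = (-31.51)×(-0.04969) = 1.566 mol/L.
C_R = C_{R0}e^(−k₁t) = 3.762 mol/L, so C_T = C_{R0}−C_R−C_S = 0.2927 mol/L; C_S/C_T = 5.35.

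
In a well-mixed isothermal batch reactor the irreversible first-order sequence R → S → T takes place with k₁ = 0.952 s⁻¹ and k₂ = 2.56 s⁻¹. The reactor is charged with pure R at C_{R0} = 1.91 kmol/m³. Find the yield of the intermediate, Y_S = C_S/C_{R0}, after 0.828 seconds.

The intermediate concentration in a first-order A→B→C sequence is C_S = k₁C_{R0}(e^(−k₁t) − e^(−k₂t))/(k₂−k₁).
e^(−k₁t) = e^(−0.952×0.828) = e^(−0.7883) = 0.4546; e^(−k₂t) = e^(−2.120) = 0.1201.
C_S = 0.952×1.91/(2.56−0.952) × (0.4546−0.1201) = 1.131×0.3346 = 0.3783 kmol/m³.
Y_S = C_S/C_{R0} = 0.3783/1.91 = 0.198.

0.198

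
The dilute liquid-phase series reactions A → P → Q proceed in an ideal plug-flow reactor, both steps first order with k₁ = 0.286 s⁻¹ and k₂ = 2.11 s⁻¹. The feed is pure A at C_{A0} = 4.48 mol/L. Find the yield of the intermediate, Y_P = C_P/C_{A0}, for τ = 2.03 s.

0.0856

For first-order series with pure A initially, C_P(τ) = k₁C_{A0}/(k₂−k₁)·(e^(−k₁τ) − e^(−k₂τ)).
e^(−k₁τ) = e^(−0.286×2.03) = e^(−0.5806) = 0.5596; e^(−k₂τ) = e^(−4.283) = 0.01380.
C_P = 0.286×4.48/(2.11−0.286) × (0.5596−0.01380) = 0.7025×0.5458 = 0.3834 mol/L.
Y_P = C_P/C_{A0} = 0.3834/4.48 = 0.0856.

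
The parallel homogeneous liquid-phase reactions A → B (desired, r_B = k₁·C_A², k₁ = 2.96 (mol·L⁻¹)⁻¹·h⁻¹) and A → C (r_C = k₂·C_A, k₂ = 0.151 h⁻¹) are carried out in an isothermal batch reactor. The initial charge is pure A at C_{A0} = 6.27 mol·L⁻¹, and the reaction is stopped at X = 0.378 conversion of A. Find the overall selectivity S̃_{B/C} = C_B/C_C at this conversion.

97.9

C_A = C_{A0}(1−X) = 3.900 mol·L⁻¹.
Along a PFR/batch, dC_C/dC_A = −r_C/(r_B+r_C) = −k₂/(k₂+k₁·C_A).
Integrating from C_{A0} to C_A: C_C = (0.151/2.96)·ln[(0.151+2.96·6.27)/(0.151+2.96·3.90)] = 0.05101·ln(18.71/11.69) = 0.02397 mol·L⁻¹.
Then C_B = (C_{A0}−C_A) − C_C = 2.370 − 0.02397 = 2.346 mol·L⁻¹.
S̃_{B/C} = C_B/C_C = 2.346/0.02397 = 97.9.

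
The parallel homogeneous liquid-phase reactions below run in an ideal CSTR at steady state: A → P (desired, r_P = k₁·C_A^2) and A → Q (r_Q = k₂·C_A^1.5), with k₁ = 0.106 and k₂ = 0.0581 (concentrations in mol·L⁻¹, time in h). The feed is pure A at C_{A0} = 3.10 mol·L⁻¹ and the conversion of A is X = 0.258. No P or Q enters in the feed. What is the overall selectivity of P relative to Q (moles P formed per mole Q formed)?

2.77

Exit C_A = C_{A0}(1−X) = 3.10×0.742 = 2.300 mol·L⁻¹.
In a CSTR the entire volume is at exit conditions, so r_P = 0.106×2.300^2 = 0.5608 and r_Q = 0.0581×2.300^1.5 = 0.2027.
Overall selectivity = C_P/C_Q = r_Pτ/(r_Qτ) = r_P/r_Q = 2.77.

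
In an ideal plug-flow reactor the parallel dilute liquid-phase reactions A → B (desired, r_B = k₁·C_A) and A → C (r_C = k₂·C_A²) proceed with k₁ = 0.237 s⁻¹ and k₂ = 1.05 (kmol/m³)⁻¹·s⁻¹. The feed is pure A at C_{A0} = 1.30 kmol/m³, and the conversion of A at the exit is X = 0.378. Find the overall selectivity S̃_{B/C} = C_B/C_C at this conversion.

C_A = C_{A0}(1−X) = 0.8086 kmol/m³.
Along a PFR/batch, dC_B/dC_A = −r_B/(r_B+r_C) = −k₁/(k₁+k₂·C_A).
Integrating from C_{A0} to C_A: C_B = (0.237/1.05)·ln[(0.237+1.05·1.30)/(0.237+1.05·0.809)] = 0.2257·ln(1.602/1.086) = 0.08774 kmol/m³.
C_C = (C_{A0}−C_A)−C_B = 0.4037 kmol/m³; S̃_{B/C} = 0.08774/0.4037 = 0.217.

0.217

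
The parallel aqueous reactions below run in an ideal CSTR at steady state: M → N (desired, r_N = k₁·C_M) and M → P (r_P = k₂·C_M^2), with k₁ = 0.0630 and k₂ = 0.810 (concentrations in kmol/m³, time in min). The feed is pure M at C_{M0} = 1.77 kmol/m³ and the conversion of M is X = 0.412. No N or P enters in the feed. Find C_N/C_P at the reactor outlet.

0.0747

Exit C_M = C_{M0}(1−X) = 1.77×0.588 = 1.041 kmol/m³.
In a CSTR the entire volume is at exit conditions, so r_N = 0.0630×1.041 = 0.06557 and r_P = 0.810×1.041^2 = 0.8774.
Overall selectivity = C_N/C_P = r_Nτ/(r_Pτ) = r_N/r_P = 0.0747.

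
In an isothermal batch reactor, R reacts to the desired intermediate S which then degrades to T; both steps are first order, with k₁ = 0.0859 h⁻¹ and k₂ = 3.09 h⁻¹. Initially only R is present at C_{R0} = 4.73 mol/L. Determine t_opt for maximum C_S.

1.19 h

For first-order series the maximum of C_S occurs at t_opt = ln(k₂/k₁)/(k₂−k₁).
= ln(3.09/0.0859)/(3.09−0.0859) = ln(35.97)/3.004 = 3.583/3.004 = 1.19 h.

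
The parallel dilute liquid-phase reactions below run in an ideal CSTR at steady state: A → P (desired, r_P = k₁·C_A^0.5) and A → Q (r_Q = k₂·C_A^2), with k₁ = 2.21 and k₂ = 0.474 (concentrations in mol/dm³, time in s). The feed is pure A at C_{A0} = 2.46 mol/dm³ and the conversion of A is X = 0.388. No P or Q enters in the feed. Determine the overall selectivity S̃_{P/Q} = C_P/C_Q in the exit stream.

Exit C_A = C_{A0}(1−X) = 2.46×0.612 = 1.506 mol/dm³.
Rates in a CSTR are evaluated at the outlet concentration: r_P = 2.21×1.506^0.5 = 2.712, r_Q = 0.474×1.506^2 = 1.074.
Overall selectivity = C_P/C_Q = r_Pτ/(r_Qτ) = r_P/r_Q = 2.52.

2.52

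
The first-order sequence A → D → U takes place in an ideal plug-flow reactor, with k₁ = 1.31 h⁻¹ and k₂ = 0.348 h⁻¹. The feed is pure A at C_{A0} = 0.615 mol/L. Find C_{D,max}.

0.381 mol/L

For a first-order series the maximum intermediate yield is C_{D,max}/C_{A0} = (k₁/k₂)^[k₂/(k₂−k₁)].
= (1.31/0.348)^(0.348/(0.348−1.31)) = (3.764)^(-0.3617) = 0.6191.
C_{D,max} = 0.6191×0.615 = 0.381 mol/L.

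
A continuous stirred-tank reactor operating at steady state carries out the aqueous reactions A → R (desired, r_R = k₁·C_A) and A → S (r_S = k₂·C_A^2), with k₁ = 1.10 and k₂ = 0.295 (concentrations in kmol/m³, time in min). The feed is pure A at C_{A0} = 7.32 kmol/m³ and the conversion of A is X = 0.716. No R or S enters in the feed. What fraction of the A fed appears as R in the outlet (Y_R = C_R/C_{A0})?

Exit C_A = C_{A0}(1−X) = 7.32×0.284 = 2.079 kmol/m³.
In a CSTR the entire volume is at exit conditions, so r_R = 1.10×2.079 = 2.287 and r_S = 0.295×2.079^2 = 1.275.
Fraction of consumed A going to R: r_R/(r_R+r_S) = 0.6420.
C_R = 0.6420·C_{A0}·X = 0.6420×7.32×0.716 = 3.37 kmol/m³; Y_R = C_R/C_{A0} = 0.460.

0.460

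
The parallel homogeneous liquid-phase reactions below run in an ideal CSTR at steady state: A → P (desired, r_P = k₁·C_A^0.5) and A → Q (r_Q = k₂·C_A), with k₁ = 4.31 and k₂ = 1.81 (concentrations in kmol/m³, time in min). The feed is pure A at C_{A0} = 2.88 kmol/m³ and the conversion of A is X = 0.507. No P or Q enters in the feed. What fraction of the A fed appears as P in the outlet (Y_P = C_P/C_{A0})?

0.338

Exit C_A = C_{A0}(1−X) = 2.88×0.493 = 1.420 kmol/m³.
A CSTR operates uniformly at the exit composition, giving r_P = 5.136 and r_Q = 2.570 (each k·C_A^n at C_A = 1.420).
Fraction of consumed A going to P: r_P/(r_P+r_Q) = 0.6665.
C_P = 0.6665·C_{A0}·X = 0.6665×2.88×0.507 = 0.973 kmol/m³; Y_P = C_P/C_{A0} = 0.338.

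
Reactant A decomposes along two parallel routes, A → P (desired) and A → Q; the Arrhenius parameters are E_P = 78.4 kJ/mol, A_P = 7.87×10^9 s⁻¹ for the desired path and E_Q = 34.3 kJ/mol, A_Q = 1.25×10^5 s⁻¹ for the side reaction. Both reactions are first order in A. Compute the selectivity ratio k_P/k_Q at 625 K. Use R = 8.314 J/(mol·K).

13.0

Since both paths have the same order in A, the concentration cancels and S_{P/Q} = k_P/k_Q = (A_P/A_Q)·exp[(E_Q−E_P)/(RT)].
(E_Q−E_P)/(RT) = (34.3−78.4)×10³/(8.314×625) = -44100/5196 = -8.487.
k_P/k_Q = (7.87×10^9/1.25×10^5)·exp(-8.487) = 62960 × 2.062×10^-4 = 13.0.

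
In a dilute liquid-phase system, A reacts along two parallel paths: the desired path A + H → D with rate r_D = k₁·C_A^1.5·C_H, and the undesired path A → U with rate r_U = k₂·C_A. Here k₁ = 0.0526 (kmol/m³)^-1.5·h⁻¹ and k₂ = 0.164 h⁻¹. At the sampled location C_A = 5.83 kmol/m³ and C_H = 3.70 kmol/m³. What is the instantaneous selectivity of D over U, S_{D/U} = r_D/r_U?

2.87

S_{D/U} = r_D/r_U = (k₁·C_A^1.5·C_H)/(k₂·C_A) = (k₁/k₂)·C_A^0.5·C_H.
= (0.0526×5.830^1.5×3.700) / (0.164×5.830) = 2.740/0.9561 = 2.87.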